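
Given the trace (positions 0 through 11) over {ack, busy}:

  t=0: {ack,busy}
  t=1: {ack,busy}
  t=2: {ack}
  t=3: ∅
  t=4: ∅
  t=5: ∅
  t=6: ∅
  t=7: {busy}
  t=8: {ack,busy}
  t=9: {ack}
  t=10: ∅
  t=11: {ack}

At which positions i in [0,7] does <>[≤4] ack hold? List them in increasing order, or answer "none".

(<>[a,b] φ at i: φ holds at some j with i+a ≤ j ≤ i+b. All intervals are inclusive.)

0, 1, 2, 4, 5, 6, 7

Evaluate at each i in [0,7]:
  i=0: ✓ (witness j=0)
  i=1: ✓ (witness j=1)
  i=2: ✓ (witness j=2)
  i=3: ✗ (none in [3,7])
  i=4: ✓ (witness j=8)
  i=5: ✓ (witness j=8)
  i=6: ✓ (witness j=8)
  i=7: ✓ (witness j=8)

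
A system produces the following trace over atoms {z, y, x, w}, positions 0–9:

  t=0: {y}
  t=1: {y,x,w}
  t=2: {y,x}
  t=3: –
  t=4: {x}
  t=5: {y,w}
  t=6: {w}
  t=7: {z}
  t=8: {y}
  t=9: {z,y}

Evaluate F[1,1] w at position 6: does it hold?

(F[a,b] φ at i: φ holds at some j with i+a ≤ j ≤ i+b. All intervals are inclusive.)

False

Check w at each j in [7,7]:
  j=7: false
No position in the window satisfies it → formula fails.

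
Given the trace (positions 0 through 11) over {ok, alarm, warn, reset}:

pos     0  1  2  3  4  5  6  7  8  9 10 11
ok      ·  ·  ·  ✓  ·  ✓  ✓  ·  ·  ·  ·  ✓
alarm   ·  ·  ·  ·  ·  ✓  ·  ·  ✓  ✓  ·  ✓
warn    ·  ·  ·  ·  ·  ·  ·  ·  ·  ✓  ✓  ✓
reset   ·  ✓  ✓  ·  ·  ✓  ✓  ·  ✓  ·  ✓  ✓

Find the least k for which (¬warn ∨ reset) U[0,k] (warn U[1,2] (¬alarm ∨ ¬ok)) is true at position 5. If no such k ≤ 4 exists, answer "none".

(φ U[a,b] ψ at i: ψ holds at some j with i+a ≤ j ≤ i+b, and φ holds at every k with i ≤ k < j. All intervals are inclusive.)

Need earliest j ≥ 5 with (warn U[1,2] (¬alarm ∨ ¬ok)), and (¬warn ∨ reset) at every k in [5,j-1].
  j=5: rhs fails.
  j=6: rhs fails.
  j=7: rhs fails.
  j=8: rhs fails.
  j=9: rhs holds; lhs holds on [5,8]. k = 4.

4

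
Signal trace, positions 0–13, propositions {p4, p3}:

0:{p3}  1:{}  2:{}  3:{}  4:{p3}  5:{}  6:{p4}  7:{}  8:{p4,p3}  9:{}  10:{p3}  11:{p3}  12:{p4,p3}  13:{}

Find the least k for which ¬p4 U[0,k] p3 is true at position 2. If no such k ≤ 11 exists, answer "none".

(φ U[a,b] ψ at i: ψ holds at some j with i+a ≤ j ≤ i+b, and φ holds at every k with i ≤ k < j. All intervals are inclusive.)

2

Need earliest j ≥ 2 with p3, and ¬p4 at every k in [2,j-1].
  j=2: rhs fails.
  j=3: rhs fails.
  j=4: rhs holds; lhs holds on [2,3]. k = 2.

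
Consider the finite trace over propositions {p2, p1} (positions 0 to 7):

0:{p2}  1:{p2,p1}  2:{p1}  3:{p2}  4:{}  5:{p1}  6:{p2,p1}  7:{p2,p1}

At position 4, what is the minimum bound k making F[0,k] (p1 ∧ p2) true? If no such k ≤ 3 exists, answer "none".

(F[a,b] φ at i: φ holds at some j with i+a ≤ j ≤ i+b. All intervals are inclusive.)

Scan j = 4,5,… for (p1 ∧ p2):
  j=4: fails
  j=5: fails
  j=6: holds
First hit at j=6, so smallest k = 6-4 = 2.

2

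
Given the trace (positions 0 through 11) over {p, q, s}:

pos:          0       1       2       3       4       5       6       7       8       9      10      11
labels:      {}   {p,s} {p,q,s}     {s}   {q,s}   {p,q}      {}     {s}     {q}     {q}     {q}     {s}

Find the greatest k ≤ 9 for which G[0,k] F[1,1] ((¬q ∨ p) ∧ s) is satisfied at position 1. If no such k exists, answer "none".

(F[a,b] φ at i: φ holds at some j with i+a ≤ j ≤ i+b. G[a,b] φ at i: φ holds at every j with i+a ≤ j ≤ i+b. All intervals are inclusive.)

F[1,1] ((¬q ∨ p) ∧ s) must hold from j=1 onward; find where it first fails.
  j=1: holds
  j=2: holds
  j=3: fails
Holds on [1,2], so largest k = 1.

1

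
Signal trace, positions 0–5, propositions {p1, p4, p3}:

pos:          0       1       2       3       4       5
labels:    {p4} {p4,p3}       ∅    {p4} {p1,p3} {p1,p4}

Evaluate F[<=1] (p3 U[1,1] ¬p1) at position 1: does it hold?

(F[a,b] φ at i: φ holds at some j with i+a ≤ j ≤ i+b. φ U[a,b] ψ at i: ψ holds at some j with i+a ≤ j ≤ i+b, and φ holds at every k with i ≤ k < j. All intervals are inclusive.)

Holds

Check (p3 U[1,1] ¬p1) at each j in [1,2]:
  j=1: holds
  j=2: fails
Found at j=1 → formula holds.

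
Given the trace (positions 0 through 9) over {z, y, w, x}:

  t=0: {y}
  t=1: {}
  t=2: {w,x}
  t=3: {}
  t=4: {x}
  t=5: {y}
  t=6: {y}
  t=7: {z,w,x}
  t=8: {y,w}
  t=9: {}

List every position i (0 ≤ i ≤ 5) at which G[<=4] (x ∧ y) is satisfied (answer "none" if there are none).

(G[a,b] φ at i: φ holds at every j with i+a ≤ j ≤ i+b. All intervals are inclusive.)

Evaluate at each i in [0,5]:
  i=0: ✗ (fails at j=0)
  i=1: ✗ (fails at j=1)
  i=2: ✗ (fails at j=2)
  i=3: ✗ (fails at j=3)
  i=4: ✗ (fails at j=4)
  i=5: ✗ (fails at j=5)

none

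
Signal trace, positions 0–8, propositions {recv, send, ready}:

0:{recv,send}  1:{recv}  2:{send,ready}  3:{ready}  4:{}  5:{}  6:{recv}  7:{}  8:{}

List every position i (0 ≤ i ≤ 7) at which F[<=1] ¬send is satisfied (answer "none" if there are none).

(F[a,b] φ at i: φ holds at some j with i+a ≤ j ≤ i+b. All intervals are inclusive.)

0, 1, 2, 3, 4, 5, 6, 7

Evaluate at each i in [0,7]:
  i=0: ✓ (witness j=1)
  i=1: ✓ (witness j=1)
  i=2: ✓ (witness j=3)
  i=3: ✓ (witness j=3)
  i=4: ✓ (witness j=4)
  i=5: ✓ (witness j=5)
  i=6: ✓ (witness j=6)
  i=7: ✓ (witness j=7)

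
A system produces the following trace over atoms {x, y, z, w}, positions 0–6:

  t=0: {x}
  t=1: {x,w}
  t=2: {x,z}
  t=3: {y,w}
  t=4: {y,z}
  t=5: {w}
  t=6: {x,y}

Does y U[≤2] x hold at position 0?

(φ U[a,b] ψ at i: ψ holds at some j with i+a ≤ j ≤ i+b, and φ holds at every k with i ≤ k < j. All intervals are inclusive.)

Need some j in [0,2] with x, and y at every k in [0,j-1].
  j=0: x holds; no prefix to check → satisfied.

True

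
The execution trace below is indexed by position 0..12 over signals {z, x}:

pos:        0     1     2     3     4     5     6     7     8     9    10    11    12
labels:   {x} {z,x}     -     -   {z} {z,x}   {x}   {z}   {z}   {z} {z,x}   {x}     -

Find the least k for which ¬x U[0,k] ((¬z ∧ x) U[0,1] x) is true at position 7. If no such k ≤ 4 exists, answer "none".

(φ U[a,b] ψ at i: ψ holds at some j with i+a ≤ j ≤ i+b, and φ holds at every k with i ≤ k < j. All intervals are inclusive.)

3

Need earliest j ≥ 7 with ((¬z ∧ x) U[0,1] x), and ¬x at every k in [7,j-1].
  j=7: rhs fails.
  j=8: rhs fails.
  j=9: rhs fails.
  j=10: rhs holds; lhs holds on [7,9]. k = 3.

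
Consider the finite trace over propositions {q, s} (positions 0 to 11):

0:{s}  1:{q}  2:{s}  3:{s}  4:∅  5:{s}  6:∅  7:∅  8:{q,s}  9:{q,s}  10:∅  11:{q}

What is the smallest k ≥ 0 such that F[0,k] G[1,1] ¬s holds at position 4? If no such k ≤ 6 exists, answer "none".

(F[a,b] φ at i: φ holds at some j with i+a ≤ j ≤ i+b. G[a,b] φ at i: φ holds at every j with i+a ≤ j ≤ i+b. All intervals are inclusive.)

1

Scan j = 4,5,… for G[1,1] ¬s:
  j=4: fails
  j=5: holds
First hit at j=5, so smallest k = 5-4 = 1.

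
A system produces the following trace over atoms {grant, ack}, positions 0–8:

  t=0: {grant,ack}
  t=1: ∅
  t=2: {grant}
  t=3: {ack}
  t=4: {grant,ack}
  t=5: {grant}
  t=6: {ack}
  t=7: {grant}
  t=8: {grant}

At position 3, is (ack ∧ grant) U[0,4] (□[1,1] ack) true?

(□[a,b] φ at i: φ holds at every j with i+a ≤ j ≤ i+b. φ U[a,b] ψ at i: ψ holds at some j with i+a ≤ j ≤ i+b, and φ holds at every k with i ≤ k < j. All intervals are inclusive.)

Need some j in [3,7] with □[1,1] ack, and (ack ∧ grant) at every k in [3,j-1].
  j=3: □[1,1] ack holds; no prefix to check → satisfied.

Yes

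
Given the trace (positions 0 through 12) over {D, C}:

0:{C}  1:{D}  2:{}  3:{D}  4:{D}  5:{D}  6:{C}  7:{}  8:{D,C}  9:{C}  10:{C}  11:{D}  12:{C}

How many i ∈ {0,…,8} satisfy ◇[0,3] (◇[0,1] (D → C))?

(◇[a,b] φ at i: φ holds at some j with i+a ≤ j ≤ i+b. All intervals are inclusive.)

9

Evaluate at each i in [0,8]:
  i=0: ✓ (witness j=0)
  i=1: ✓ (witness j=1)
  i=2: ✓ (witness j=2)
  i=3: ✓ (witness j=5)
  i=4: ✓ (witness j=5)
  i=5: ✓ (witness j=5)
  i=6: ✓ (witness j=6)
  i=7: ✓ (witness j=7)
  i=8: ✓ (witness j=8)
Positions where it holds: {0, 1, 2, 3, 4, 5, 6, 7, 8} → 9.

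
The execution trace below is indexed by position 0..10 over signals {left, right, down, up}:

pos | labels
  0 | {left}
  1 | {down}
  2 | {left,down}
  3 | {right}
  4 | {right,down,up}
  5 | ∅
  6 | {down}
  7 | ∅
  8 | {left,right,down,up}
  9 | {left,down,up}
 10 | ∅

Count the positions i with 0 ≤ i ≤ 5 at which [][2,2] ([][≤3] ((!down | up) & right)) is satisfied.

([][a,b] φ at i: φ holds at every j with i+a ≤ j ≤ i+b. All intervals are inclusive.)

0

Evaluate at each i in [0,5]:
  i=0: ✗ (fails at j=2)
  i=1: ✗ (fails at j=3)
  i=2: ✗ (fails at j=4)
  i=3: ✗ (fails at j=5)
  i=4: ✗ (fails at j=6)
  i=5: ✗ (fails at j=7)
Positions where it holds: {} → 0.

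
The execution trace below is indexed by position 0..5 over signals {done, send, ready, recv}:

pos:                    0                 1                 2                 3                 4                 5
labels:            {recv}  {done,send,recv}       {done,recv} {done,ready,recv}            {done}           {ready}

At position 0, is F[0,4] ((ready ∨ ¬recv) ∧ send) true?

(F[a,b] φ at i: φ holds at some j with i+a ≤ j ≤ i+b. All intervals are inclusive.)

Check ((ready ∨ ¬recv) ∧ send) at each j in [0,4]:
  j=0: false
  j=1: false
  j=2: false
  j=3: false
  j=4: false
No position in the window satisfies it → formula fails.

No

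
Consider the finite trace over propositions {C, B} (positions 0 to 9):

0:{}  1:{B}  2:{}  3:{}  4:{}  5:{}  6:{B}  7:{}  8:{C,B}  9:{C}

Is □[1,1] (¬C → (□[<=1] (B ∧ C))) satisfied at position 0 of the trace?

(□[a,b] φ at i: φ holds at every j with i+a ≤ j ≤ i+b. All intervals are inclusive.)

Check (¬C → (□[<=1] (B ∧ C))) at every j in [1,1]:
  j=1: antecedent true; consequent fails at 1 → ✗
Fails at j=1 → formula fails.

False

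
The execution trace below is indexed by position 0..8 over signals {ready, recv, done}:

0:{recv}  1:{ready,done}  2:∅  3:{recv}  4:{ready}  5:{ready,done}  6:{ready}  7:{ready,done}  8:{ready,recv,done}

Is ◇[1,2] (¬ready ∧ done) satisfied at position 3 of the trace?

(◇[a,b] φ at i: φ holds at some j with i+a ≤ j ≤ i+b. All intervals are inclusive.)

Check (¬ready ∧ done) at each j in [4,5]:
  j=4: false
  j=5: false
No position in the window satisfies it → formula fails.

No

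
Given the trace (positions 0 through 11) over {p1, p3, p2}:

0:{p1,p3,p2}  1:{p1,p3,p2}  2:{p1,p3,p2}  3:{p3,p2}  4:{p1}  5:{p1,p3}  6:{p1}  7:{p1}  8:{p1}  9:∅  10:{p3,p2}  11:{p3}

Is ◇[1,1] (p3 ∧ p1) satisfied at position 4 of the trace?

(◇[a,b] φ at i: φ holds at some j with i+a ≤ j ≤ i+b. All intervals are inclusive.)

Yes

Check (p3 ∧ p1) at each j in [5,5]:
  j=5: true
Found at j=5 → formula holds.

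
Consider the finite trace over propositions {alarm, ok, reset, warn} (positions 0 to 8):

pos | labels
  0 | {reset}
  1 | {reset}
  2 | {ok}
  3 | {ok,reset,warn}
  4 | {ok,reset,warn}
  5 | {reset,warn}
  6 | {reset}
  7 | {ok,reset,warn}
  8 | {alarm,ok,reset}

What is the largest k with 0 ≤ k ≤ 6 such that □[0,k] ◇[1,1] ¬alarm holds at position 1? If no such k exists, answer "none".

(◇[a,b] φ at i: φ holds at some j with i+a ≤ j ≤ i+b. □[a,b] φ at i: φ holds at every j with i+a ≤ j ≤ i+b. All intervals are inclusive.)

◇[1,1] ¬alarm must hold from j=1 onward; find where it first fails.
  j=1: holds
  j=2: holds
  j=3: holds
  j=4: holds
  j=5: holds
  j=6: holds
  j=7: fails
Holds on [1,6], so largest k = 5.

5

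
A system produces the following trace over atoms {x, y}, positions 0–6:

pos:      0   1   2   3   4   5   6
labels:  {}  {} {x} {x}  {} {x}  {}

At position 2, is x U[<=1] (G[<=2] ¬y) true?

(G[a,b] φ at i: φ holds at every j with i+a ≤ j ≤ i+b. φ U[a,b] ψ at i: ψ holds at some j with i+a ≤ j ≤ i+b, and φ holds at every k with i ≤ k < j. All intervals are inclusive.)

Need some j in [2,3] with G[<=2] ¬y, and x at every k in [2,j-1].
  j=2: G[<=2] ¬y holds; no prefix to check → satisfied.

Yes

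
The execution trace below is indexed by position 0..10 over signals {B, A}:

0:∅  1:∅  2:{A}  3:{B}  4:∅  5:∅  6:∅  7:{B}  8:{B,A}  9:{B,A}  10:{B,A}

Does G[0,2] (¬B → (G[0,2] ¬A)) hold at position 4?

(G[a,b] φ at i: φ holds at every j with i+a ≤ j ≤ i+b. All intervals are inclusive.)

Does not hold

Check (¬B → (G[0,2] ¬A)) at every j in [4,6]:
  j=4: antecedent true; consequent holds on [4,6] → ✓
  j=5: antecedent true; consequent holds on [5,7] → ✓
  j=6: antecedent true; consequent fails at 8 → ✗
Fails at j=6 → formula fails.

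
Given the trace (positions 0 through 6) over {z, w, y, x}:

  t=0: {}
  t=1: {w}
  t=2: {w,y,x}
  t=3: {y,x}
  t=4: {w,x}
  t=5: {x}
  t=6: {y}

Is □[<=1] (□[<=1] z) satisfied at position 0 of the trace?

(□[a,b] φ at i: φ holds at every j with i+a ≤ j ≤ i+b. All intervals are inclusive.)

Does not hold

Check □[<=1] z at every j in [0,1]:
  j=0: fails at 0
  j=1: fails at 1
Fails at j=0 → formula fails.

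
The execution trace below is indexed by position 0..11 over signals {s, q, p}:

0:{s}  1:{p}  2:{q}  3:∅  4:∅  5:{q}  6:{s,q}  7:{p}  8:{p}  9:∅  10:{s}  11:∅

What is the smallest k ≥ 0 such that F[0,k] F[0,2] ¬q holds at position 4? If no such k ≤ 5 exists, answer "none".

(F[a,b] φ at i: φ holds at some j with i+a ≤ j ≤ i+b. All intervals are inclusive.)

Scan j = 4,5,… for F[0,2] ¬q:
  j=4: holds
First hit at j=4, so smallest k = 4-4 = 0.

0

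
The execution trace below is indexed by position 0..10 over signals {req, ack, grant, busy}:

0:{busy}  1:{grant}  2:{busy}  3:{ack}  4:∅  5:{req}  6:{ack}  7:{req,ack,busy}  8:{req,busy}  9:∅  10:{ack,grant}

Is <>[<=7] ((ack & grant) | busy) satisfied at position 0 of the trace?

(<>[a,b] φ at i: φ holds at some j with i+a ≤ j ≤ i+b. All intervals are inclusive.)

Check ((ack & grant) | busy) at each j in [0,7]:
  j=0: true
  j=1: false
  j=2: true
  j=3: false
  j=4: false
  j=5: false
  j=6: false
  j=7: true
Found at j=0 → formula holds.

Holds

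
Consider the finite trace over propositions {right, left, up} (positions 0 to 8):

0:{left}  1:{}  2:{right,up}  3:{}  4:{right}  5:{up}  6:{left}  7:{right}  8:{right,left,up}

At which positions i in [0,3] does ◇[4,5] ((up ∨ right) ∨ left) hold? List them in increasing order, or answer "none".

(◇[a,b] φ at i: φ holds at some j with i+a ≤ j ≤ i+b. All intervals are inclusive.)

0, 1, 2, 3

Evaluate at each i in [0,3]:
  i=0: ✓ (witness j=4)
  i=1: ✓ (witness j=5)
  i=2: ✓ (witness j=6)
  i=3: ✓ (witness j=7)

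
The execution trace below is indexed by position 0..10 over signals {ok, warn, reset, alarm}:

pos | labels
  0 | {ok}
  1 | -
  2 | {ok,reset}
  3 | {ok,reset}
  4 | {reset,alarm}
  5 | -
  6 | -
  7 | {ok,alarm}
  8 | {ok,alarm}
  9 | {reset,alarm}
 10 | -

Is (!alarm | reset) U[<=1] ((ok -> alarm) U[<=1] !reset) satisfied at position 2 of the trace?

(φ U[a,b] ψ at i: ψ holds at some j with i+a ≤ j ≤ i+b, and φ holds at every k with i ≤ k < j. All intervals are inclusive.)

Need some j in [2,3] with ((ok -> alarm) U[<=1] !reset), and (!alarm | reset) at every k in [2,j-1].
  j=2: ((ok -> alarm) U[<=1] !reset) — fails.
  j=3: ((ok -> alarm) U[<=1] !reset) — fails.
No j in the window works → until fails.

No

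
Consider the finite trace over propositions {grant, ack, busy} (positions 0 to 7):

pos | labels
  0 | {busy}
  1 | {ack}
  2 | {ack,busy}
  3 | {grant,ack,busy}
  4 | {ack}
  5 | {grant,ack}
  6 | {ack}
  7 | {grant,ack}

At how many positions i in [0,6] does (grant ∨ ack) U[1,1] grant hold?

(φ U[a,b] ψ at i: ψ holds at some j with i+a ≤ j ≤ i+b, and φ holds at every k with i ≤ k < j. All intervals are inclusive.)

Evaluate at each i in [0,6]:
  i=0: ✗ (no rhs in [1,1])
  i=1: ✗ (no rhs in [2,2])
  i=2: ✓ (rhs at j=3; lhs holds on [2,2])
  i=3: ✗ (no rhs in [4,4])
  i=4: ✓ (rhs at j=5; lhs holds on [4,4])
  i=5: ✗ (no rhs in [6,6])
  i=6: ✓ (rhs at j=7; lhs holds on [6,6])
Positions where it holds: {2, 4, 6} → 3.

3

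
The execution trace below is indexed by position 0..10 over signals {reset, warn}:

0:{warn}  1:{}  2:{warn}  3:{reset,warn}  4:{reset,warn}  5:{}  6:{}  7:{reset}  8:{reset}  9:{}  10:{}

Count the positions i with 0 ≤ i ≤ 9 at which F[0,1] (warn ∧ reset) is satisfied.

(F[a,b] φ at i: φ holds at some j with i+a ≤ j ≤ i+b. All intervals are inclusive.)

3

Evaluate at each i in [0,9]:
  i=0: ✗ (none in [0,1])
  i=1: ✗ (none in [1,2])
  i=2: ✓ (witness j=3)
  i=3: ✓ (witness j=3)
  i=4: ✓ (witness j=4)
  i=5: ✗ (none in [5,6])
  i=6: ✗ (none in [6,7])
  i=7: ✗ (none in [7,8])
  i=8: ✗ (none in [8,9])
  i=9: ✗ (none in [9,10])
Positions where it holds: {2, 3, 4} → 3.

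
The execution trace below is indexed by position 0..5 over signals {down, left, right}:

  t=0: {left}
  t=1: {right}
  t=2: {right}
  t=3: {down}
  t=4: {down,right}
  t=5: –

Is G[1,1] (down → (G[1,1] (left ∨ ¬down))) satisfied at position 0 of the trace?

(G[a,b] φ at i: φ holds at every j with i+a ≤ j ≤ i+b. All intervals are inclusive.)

Check (down → (G[1,1] (left ∨ ¬down))) at every j in [1,1]:
  j=1: antecedent false → ✓
All positions satisfy it → formula holds.

Holds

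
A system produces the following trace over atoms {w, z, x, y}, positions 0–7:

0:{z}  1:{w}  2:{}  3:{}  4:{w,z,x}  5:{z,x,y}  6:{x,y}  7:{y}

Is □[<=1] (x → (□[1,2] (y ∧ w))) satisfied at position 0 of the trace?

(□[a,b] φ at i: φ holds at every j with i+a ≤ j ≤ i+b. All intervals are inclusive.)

Yes

Check (x → (□[1,2] (y ∧ w))) at every j in [0,1]:
  j=0: antecedent false → ✓
  j=1: antecedent false → ✓
All positions satisfy it → formula holds.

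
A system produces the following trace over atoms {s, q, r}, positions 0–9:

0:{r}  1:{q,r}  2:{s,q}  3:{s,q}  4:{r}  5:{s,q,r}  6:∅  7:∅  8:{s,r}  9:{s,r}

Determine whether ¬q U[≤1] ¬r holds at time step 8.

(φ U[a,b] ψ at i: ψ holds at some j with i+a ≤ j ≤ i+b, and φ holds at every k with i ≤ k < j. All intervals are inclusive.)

Need some j in [8,9] with ¬r, and ¬q at every k in [8,j-1].
  j=8: ¬r false.
  j=9: ¬r false.
No j in the window works → until fails.

False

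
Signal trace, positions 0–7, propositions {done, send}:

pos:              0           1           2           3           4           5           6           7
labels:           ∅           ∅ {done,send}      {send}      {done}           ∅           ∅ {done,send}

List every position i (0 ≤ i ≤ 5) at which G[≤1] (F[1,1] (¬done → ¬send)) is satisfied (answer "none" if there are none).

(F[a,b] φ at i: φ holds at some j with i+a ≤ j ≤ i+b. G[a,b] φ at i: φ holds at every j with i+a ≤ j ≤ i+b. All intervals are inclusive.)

Evaluate at each i in [0,5]:
  i=0: ✓ (all of [0,1])
  i=1: ✗ (fails at j=2)
  i=2: ✗ (fails at j=2)
  i=3: ✓ (all of [3,4])
  i=4: ✓ (all of [4,5])
  i=5: ✓ (all of [5,6])

0, 3, 4, 5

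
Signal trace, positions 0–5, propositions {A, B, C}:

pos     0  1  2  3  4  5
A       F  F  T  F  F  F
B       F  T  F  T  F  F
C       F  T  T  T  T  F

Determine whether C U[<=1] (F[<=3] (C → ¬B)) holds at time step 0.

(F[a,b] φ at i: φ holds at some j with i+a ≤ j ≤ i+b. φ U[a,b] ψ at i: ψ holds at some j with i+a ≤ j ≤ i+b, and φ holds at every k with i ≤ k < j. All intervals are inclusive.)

Need some j in [0,1] with F[<=3] (C → ¬B), and C at every k in [0,j-1].
  j=0: F[<=3] (C → ¬B) holds; no prefix to check → satisfied.

True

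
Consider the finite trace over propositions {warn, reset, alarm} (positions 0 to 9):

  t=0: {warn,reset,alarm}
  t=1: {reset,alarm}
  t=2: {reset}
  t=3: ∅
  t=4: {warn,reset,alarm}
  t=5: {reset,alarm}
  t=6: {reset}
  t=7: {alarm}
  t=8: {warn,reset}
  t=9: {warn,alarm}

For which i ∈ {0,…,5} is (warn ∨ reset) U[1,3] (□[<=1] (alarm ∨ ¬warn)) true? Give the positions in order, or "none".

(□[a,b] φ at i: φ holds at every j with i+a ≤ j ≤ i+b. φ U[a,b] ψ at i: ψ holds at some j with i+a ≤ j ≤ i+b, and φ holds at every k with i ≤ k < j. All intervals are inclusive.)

Evaluate at each i in [0,5]:
  i=0: ✓ (rhs at j=1; lhs holds on [0,0])
  i=1: ✓ (rhs at j=2; lhs holds on [1,1])
  i=2: ✓ (rhs at j=3; lhs holds on [2,2])
  i=3: ✗ (lhs fails at k=3 before rhs at j=4)
  i=4: ✓ (rhs at j=5; lhs holds on [4,4])
  i=5: ✓ (rhs at j=6; lhs holds on [5,5])

0, 1, 2, 4, 5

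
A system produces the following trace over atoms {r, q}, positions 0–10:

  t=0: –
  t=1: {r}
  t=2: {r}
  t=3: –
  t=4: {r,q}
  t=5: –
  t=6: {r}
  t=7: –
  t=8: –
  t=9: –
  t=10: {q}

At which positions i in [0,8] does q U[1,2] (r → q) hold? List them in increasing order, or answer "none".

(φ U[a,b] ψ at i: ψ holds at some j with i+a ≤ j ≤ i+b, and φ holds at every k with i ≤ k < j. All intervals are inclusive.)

Evaluate at each i in [0,8]:
  i=0: ✗ (no rhs in [1,2])
  i=1: ✗ (lhs fails at k=1 before rhs at j=3)
  i=2: ✗ (lhs fails at k=2 before rhs at j=3)
  i=3: ✗ (lhs fails at k=3 before rhs at j=4)
  i=4: ✓ (rhs at j=5; lhs holds on [4,4])
  i=5: ✗ (lhs fails at k=5 before rhs at j=7)
  i=6: ✗ (lhs fails at k=6 before rhs at j=7)
  i=7: ✗ (lhs fails at k=7 before rhs at j=8)
  i=8: ✗ (lhs fails at k=8 before rhs at j=9)

4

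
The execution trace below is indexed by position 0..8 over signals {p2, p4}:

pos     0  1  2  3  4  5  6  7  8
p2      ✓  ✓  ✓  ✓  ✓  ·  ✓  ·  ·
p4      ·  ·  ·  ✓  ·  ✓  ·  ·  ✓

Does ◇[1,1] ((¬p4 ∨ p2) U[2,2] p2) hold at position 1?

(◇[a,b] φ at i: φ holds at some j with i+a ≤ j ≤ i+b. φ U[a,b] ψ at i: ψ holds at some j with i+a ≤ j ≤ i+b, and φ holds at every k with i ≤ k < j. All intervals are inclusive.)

Yes

Check ((¬p4 ∨ p2) U[2,2] p2) at each j in [2,2]:
  j=2: holds
Found at j=2 → formula holds.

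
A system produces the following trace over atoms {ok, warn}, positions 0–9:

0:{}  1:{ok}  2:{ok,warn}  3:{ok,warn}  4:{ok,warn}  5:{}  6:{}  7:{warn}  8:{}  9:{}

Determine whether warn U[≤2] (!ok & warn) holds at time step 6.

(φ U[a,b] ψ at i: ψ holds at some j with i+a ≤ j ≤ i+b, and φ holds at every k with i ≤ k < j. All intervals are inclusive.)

Need some j in [6,8] with (!ok & warn), and warn at every k in [6,j-1].
  j=6: (!ok & warn) false.
  j=7: (!ok & warn) holds, but warn fails at k=6 → not this j.
  j=8: (!ok & warn) false.
No j in the window works → until fails.

False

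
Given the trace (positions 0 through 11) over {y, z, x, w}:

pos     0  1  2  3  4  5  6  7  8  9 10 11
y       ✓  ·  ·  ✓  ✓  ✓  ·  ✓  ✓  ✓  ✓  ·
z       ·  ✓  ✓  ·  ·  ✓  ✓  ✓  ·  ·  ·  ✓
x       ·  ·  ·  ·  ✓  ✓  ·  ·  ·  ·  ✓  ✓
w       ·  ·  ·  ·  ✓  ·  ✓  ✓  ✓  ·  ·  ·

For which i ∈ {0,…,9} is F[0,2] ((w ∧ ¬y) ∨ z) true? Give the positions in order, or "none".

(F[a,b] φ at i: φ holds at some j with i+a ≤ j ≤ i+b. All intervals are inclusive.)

Evaluate at each i in [0,9]:
  i=0: ✓ (witness j=1)
  i=1: ✓ (witness j=1)
  i=2: ✓ (witness j=2)
  i=3: ✓ (witness j=5)
  i=4: ✓ (witness j=5)
  i=5: ✓ (witness j=5)
  i=6: ✓ (witness j=6)
  i=7: ✓ (witness j=7)
  i=8: ✗ (none in [8,10])
  i=9: ✓ (witness j=11)

0, 1, 2, 3, 4, 5, 6, 7, 9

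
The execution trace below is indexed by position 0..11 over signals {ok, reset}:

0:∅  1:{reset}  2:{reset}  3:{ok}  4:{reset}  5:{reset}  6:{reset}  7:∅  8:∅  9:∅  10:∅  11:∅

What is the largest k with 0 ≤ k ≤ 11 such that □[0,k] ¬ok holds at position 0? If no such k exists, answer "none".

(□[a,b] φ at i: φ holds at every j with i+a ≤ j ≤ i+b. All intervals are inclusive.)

2

¬ok must hold from j=0 onward; find where it first fails.
  j=0: holds
  j=1: holds
  j=2: holds
  j=3: fails
Holds on [0,2], so largest k = 2.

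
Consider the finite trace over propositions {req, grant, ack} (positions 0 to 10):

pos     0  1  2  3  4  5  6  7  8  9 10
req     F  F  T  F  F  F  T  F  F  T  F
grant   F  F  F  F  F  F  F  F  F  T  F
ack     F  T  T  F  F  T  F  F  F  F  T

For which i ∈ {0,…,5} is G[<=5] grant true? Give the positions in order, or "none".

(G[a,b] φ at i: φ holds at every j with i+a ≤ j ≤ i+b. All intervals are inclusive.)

Evaluate at each i in [0,5]:
  i=0: ✗ (fails at j=0)
  i=1: ✗ (fails at j=1)
  i=2: ✗ (fails at j=2)
  i=3: ✗ (fails at j=3)
  i=4: ✗ (fails at j=4)
  i=5: ✗ (fails at j=5)

none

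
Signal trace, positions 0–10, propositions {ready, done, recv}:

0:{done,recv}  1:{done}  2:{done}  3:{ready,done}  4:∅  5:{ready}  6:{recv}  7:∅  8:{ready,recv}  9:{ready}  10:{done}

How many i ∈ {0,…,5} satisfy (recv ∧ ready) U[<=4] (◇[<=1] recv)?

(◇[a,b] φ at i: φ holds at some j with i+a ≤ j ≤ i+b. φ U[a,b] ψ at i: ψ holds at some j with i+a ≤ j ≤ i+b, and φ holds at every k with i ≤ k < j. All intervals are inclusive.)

Evaluate at each i in [0,5]:
  i=0: ✓ (rhs at j=0)
  i=1: ✗ (lhs fails at k=1 before rhs at j=5)
  i=2: ✗ (lhs fails at k=2 before rhs at j=5)
  i=3: ✗ (lhs fails at k=3 before rhs at j=5)
  i=4: ✗ (lhs fails at k=4 before rhs at j=5)
  i=5: ✓ (rhs at j=5)
Positions where it holds: {0, 5} → 2.

2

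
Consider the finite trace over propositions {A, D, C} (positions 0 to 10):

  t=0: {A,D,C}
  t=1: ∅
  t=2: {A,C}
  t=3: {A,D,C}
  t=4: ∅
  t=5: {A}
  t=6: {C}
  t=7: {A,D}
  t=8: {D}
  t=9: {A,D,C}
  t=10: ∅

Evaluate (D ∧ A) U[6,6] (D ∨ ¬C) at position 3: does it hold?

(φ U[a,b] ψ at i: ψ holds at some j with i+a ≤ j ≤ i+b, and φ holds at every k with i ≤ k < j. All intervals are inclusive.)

No

Need some j in [9,9] with (D ∨ ¬C), and (D ∧ A) at every k in [3,j-1].
  j=9: (D ∨ ¬C) holds, but (D ∧ A) fails at k=4 → not this j.
No j in the window works → until fails.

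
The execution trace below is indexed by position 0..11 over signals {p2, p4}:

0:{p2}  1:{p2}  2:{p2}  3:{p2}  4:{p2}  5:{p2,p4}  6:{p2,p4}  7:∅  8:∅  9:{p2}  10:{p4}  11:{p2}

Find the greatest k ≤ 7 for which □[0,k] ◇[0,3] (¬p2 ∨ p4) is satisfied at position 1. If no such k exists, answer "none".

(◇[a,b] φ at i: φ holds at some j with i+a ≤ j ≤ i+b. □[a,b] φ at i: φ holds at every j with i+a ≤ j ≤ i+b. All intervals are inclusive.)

◇[0,3] (¬p2 ∨ p4) must hold from j=1 onward; find where it first fails.
  j=1: fails → no k works.

none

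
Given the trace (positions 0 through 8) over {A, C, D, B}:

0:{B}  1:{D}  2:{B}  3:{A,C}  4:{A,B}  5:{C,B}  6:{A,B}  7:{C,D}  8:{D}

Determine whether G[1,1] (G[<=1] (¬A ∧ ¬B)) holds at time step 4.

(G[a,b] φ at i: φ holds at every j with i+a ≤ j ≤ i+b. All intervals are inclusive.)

No

Check G[<=1] (¬A ∧ ¬B) at every j in [5,5]:
  j=5: fails at 5
Fails at j=5 → formula fails.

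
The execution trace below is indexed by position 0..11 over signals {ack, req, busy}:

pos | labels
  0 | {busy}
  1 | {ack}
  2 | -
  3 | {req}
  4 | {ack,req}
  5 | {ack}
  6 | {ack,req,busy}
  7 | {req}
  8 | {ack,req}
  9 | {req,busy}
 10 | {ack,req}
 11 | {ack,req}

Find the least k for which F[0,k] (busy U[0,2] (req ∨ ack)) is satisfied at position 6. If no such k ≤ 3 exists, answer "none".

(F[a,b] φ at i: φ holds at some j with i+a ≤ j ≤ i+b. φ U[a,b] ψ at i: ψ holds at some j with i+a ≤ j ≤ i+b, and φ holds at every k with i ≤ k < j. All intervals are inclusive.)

Scan j = 6,7,… for (busy U[0,2] (req ∨ ack)):
  j=6: holds
First hit at j=6, so smallest k = 6-6 = 0.

0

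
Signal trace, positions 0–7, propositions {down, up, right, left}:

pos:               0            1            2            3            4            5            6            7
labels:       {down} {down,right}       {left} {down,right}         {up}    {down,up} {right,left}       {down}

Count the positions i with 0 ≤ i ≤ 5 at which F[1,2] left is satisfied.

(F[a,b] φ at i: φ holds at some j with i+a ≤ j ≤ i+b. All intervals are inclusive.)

Evaluate at each i in [0,5]:
  i=0: ✓ (witness j=2)
  i=1: ✓ (witness j=2)
  i=2: ✗ (none in [3,4])
  i=3: ✗ (none in [4,5])
  i=4: ✓ (witness j=6)
  i=5: ✓ (witness j=6)
Positions where it holds: {0, 1, 4, 5} → 4.

4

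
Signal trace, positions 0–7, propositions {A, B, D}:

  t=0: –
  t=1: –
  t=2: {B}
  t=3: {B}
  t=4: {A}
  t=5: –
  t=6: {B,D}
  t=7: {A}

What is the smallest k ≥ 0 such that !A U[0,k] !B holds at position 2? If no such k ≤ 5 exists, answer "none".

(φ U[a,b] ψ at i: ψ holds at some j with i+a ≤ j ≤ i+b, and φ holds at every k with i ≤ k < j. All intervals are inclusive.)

Need earliest j ≥ 2 with !B, and !A at every k in [2,j-1].
  j=2: rhs fails.
  j=3: rhs fails.
  j=4: rhs holds; lhs holds on [2,3]. k = 2.

2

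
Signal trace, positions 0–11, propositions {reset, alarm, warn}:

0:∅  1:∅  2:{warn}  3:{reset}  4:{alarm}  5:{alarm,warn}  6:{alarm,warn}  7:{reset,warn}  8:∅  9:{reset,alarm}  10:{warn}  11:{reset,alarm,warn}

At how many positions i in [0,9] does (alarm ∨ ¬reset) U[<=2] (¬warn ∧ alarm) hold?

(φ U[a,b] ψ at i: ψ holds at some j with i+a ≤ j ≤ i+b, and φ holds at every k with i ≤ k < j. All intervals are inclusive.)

Evaluate at each i in [0,9]:
  i=0: ✗ (no rhs in [0,2])
  i=1: ✗ (no rhs in [1,3])
  i=2: ✗ (lhs fails at k=3 before rhs at j=4)
  i=3: ✗ (lhs fails at k=3 before rhs at j=4)
  i=4: ✓ (rhs at j=4)
  i=5: ✗ (no rhs in [5,7])
  i=6: ✗ (no rhs in [6,8])
  i=7: ✗ (lhs fails at k=7 before rhs at j=9)
  i=8: ✓ (rhs at j=9; lhs holds on [8,8])
  i=9: ✓ (rhs at j=9)
Positions where it holds: {4, 8, 9} → 3.

3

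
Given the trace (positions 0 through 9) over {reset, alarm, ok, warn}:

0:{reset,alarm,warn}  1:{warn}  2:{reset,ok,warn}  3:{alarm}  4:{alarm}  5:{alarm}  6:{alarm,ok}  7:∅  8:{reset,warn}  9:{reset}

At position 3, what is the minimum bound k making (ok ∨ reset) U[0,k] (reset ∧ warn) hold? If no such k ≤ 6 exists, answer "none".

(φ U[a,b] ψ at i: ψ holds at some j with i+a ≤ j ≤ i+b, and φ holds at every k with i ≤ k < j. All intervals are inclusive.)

Need earliest j ≥ 3 with (reset ∧ warn), and (ok ∨ reset) at every k in [3,j-1].
  j=3: rhs fails.
  j=4: rhs fails.
  j=5: rhs fails.
  j=6: rhs fails.
  j=7: rhs fails.
  j=8: rhs holds but lhs fails at k=3.
  j=9: rhs fails.
No witness within the range → none.

none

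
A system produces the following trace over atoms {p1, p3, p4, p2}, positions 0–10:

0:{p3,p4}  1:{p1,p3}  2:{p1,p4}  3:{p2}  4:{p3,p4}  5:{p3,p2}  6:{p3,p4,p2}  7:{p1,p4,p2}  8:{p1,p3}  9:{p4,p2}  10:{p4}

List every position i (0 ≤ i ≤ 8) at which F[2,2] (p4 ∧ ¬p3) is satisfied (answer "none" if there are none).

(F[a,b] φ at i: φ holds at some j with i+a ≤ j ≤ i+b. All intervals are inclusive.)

0, 5, 7, 8

Evaluate at each i in [0,8]:
  i=0: ✓ (witness j=2)
  i=1: ✗ (none in [3,3])
  i=2: ✗ (none in [4,4])
  i=3: ✗ (none in [5,5])
  i=4: ✗ (none in [6,6])
  i=5: ✓ (witness j=7)
  i=6: ✗ (none in [8,8])
  i=7: ✓ (witness j=9)
  i=8: ✓ (witness j=10)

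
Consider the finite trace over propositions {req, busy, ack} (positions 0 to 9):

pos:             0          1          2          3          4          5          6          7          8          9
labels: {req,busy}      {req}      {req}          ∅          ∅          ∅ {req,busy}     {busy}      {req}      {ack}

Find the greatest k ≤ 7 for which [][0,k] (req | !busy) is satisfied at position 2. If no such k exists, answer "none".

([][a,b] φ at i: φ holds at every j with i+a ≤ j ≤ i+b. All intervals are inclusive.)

(req | !busy) must hold from j=2 onward; find where it first fails.
  j=2: holds
  j=3: holds
  j=4: holds
  j=5: holds
  j=6: holds
  j=7: fails
Holds on [2,6], so largest k = 4.

4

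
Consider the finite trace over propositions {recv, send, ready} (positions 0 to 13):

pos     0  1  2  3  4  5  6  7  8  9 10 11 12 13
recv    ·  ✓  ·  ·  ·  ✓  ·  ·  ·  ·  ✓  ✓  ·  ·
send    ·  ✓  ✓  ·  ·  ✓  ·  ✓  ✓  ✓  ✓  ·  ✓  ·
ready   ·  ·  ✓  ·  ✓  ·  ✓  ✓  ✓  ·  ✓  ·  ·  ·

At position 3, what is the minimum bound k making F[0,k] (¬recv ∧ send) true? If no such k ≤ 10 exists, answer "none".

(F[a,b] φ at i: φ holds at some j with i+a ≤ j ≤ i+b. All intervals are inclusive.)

Scan j = 3,4,… for (¬recv ∧ send):
  j=3: fails
  j=4: fails
  j=5: fails
  j=6: fails
  j=7: holds
First hit at j=7, so smallest k = 7-3 = 4.

4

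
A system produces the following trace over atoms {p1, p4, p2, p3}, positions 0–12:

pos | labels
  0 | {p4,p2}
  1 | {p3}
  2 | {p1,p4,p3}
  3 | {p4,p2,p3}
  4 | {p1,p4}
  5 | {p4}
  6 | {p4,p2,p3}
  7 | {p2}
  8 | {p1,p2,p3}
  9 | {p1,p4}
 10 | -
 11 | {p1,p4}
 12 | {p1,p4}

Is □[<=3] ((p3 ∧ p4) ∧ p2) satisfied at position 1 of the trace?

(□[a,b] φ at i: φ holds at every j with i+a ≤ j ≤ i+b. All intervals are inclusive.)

Does not hold

Check ((p3 ∧ p4) ∧ p2) at every j in [1,4]:
  j=1: false
  j=2: false
  j=3: true
  j=4: false
Fails at j=1 → formula fails.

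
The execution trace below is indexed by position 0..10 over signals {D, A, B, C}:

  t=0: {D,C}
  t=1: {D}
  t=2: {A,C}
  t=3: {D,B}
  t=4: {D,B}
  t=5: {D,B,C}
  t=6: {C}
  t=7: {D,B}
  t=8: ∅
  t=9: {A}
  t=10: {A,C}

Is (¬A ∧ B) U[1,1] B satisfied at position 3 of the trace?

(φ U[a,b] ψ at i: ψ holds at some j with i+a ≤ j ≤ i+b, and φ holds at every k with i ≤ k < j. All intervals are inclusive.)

Need some j in [4,4] with B, and (¬A ∧ B) at every k in [3,j-1].
  j=4: B holds; (¬A ∧ B) holds at every k in [3,3] → satisfied.

Holds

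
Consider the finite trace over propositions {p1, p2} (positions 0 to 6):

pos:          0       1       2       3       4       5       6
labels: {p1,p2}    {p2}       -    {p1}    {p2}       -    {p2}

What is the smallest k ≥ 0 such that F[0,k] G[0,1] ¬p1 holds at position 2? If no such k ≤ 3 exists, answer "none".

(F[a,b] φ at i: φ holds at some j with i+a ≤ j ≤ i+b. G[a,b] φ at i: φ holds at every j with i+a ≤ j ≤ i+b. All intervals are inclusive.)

Scan j = 2,3,… for G[0,1] ¬p1:
  j=2: fails
  j=3: fails
  j=4: holds
First hit at j=4, so smallest k = 4-2 = 2.

2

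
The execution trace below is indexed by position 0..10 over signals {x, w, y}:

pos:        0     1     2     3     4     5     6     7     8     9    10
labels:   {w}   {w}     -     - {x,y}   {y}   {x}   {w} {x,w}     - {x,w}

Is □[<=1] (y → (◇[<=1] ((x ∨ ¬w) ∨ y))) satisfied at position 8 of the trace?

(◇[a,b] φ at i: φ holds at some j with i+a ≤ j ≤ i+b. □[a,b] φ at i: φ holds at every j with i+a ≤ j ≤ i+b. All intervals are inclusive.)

True

Check (y → (◇[<=1] ((x ∨ ¬w) ∨ y))) at every j in [8,9]:
  j=8: antecedent false → ✓
  j=9: antecedent false → ✓
All positions satisfy it → formula holds.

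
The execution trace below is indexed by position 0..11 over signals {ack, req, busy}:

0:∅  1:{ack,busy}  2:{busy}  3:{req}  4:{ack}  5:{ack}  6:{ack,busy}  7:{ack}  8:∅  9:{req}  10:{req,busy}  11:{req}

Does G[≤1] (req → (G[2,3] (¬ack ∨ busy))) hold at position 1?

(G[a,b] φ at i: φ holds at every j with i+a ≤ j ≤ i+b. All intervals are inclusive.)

Yes

Check (req → (G[2,3] (¬ack ∨ busy))) at every j in [1,2]:
  j=1: antecedent false → ✓
  j=2: antecedent false → ✓
All positions satisfy it → formula holds.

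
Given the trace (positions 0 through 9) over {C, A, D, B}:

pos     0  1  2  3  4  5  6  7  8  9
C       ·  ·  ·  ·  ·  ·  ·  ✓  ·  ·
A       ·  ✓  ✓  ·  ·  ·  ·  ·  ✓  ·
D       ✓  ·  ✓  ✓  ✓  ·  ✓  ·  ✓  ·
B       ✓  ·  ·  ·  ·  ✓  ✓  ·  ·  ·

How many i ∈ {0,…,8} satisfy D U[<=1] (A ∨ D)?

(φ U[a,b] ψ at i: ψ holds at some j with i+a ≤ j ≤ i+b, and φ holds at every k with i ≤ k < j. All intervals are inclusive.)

Evaluate at each i in [0,8]:
  i=0: ✓ (rhs at j=0)
  i=1: ✓ (rhs at j=1)
  i=2: ✓ (rhs at j=2)
  i=3: ✓ (rhs at j=3)
  i=4: ✓ (rhs at j=4)
  i=5: ✗ (lhs fails at k=5 before rhs at j=6)
  i=6: ✓ (rhs at j=6)
  i=7: ✗ (lhs fails at k=7 before rhs at j=8)
  i=8: ✓ (rhs at j=8)
Positions where it holds: {0, 1, 2, 3, 4, 6, 8} → 7.

7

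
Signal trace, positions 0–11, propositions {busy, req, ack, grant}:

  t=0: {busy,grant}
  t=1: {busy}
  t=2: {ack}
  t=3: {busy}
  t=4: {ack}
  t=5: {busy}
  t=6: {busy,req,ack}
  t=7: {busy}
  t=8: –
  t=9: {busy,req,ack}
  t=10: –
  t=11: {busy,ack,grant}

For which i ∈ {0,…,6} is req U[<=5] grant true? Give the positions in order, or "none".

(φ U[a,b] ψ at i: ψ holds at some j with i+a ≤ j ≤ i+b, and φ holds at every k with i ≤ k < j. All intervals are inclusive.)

0

Evaluate at each i in [0,6]:
  i=0: ✓ (rhs at j=0)
  i=1: ✗ (no rhs in [1,6])
  i=2: ✗ (no rhs in [2,7])
  i=3: ✗ (no rhs in [3,8])
  i=4: ✗ (no rhs in [4,9])
  i=5: ✗ (no rhs in [5,10])
  i=6: ✗ (lhs fails at k=7 before rhs at j=11)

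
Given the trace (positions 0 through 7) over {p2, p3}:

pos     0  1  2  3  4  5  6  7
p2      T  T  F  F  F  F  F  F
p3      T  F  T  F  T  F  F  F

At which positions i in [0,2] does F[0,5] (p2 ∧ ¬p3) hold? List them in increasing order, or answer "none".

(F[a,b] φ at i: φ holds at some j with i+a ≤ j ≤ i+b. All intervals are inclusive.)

0, 1

Evaluate at each i in [0,2]:
  i=0: ✓ (witness j=1)
  i=1: ✓ (witness j=1)
  i=2: ✗ (none in [2,7])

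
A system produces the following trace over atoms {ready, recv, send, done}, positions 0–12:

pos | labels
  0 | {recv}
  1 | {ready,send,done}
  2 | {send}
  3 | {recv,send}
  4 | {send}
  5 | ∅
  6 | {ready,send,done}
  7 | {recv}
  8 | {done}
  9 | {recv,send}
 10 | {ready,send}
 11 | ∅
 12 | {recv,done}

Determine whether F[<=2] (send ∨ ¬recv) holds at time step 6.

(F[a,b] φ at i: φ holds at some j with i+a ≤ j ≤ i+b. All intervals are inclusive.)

Holds

Check (send ∨ ¬recv) at each j in [6,8]:
  j=6: true
  j=7: false
  j=8: true
Found at j=6 → formula holds.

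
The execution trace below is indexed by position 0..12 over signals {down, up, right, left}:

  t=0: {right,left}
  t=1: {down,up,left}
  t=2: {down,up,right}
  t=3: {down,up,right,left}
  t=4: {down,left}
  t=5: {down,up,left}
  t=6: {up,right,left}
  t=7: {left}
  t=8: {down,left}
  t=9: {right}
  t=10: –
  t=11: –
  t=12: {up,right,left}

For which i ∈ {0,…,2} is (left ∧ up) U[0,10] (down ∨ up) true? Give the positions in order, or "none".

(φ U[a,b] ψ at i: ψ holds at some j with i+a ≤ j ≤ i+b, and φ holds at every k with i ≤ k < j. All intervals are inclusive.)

Evaluate at each i in [0,2]:
  i=0: ✗ (lhs fails at k=0 before rhs at j=1)
  i=1: ✓ (rhs at j=1)
  i=2: ✓ (rhs at j=2)

1, 2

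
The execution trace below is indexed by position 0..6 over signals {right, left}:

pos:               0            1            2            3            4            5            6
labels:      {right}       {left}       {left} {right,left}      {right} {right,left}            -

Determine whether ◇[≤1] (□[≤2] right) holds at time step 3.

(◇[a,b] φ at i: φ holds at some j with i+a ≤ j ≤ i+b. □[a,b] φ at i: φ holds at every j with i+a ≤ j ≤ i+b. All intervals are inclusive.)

Holds

Check □[≤2] right at each j in [3,4]:
  j=3: holds on [3,5]
  j=4: fails at 6
Found at j=3 → formula holds.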